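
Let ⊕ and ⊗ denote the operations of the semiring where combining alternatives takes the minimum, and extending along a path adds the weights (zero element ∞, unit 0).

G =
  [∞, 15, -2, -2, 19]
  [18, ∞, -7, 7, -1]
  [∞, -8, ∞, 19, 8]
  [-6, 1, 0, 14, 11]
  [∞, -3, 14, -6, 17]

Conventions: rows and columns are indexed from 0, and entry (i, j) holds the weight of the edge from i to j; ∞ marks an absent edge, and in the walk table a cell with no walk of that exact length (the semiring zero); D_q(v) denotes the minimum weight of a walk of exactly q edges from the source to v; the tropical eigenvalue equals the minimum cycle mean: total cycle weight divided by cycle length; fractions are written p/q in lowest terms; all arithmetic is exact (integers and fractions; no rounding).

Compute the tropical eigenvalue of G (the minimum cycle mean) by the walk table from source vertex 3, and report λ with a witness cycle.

q=0: [∞, ∞, ∞, 0, ∞]
q=1: [-6, 1, 0, 14, 11]
q=2: [8, -8, -8, -8, 0]
q=3: [-14, -16, -15, -6, -9]
q=4: [-12, -23, -23, -16, -17]
q=5: [-22, -31, -30, -23, -24]
Optimal cycle mean attained by: cycle 1->2->1, total (-7) + (-8), length 2.
Answer: λ = -15/2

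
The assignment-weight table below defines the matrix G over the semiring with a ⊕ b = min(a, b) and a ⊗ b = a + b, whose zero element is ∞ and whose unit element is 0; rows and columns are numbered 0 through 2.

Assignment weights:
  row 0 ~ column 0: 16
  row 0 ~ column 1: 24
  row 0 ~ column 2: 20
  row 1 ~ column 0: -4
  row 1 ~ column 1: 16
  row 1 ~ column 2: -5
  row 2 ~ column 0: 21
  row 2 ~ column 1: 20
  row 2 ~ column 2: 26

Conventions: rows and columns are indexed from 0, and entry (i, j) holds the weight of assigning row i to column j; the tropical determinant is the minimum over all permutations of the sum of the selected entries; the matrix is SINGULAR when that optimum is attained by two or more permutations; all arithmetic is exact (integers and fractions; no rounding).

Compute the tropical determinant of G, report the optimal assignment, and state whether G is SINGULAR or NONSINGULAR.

σ = (0, 1, 2): 16 + 16 + 26 = 58
σ = (0, 2, 1): 16 + (-5) + 20 = 31
σ = (1, 0, 2): 24 + (-4) + 26 = 46
σ = (1, 2, 0): 24 + (-5) + 21 = 40
σ = (2, 0, 1): 20 + (-4) + 20 = 36
σ = (2, 1, 0): 20 + 16 + 21 = 57
Optimal value attained by: σ = (0, 2, 1).
Answer: det⊕(G) = 31; verdict: NONSINGULAR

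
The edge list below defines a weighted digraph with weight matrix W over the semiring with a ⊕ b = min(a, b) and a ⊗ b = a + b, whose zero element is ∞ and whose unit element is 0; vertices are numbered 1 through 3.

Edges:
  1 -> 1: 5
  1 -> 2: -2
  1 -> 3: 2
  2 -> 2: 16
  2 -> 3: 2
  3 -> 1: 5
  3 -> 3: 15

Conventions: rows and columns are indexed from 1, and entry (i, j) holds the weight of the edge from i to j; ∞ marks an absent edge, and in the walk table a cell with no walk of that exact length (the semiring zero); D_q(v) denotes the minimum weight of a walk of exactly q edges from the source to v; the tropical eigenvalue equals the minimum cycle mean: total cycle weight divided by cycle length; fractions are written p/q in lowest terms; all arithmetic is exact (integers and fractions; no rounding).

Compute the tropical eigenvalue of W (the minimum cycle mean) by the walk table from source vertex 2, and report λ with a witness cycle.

q=0: [∞, 0, ∞]
q=1: [∞, 16, 2]
q=2: [7, 32, 17]
q=3: [12, 5, 9]
Optimal cycle mean attained by: cycle 1->2->3->1, total (-2) + 2 + 5, length 3.
Answer: λ = 5/3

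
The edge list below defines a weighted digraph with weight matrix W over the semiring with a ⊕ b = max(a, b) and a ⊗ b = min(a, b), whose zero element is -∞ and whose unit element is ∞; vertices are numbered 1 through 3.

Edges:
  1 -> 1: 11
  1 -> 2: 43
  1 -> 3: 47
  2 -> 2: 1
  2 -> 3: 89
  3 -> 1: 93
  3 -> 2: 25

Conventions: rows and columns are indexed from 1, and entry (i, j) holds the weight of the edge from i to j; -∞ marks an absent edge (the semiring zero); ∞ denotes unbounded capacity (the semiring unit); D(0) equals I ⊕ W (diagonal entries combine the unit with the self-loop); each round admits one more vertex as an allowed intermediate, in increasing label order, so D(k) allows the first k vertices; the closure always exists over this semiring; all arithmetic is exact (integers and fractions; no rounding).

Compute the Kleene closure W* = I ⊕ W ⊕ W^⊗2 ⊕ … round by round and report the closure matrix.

D(0):
  [∞, 43, 47]
  [-∞, ∞, 89]
  [93, 25, ∞]
D(1):
  [∞, 43, 47]
  [-∞, ∞, 89]
  [93, 43, ∞]
D(2):
  [∞, 43, 47]
  [-∞, ∞, 89]
  [93, 43, ∞]
D(3):
  [∞, 43, 47]
  [89, ∞, 89]
  [93, 43, ∞]
Answer: W* = [[∞, 43, 47], [89, ∞, 89], [93, 43, ∞]]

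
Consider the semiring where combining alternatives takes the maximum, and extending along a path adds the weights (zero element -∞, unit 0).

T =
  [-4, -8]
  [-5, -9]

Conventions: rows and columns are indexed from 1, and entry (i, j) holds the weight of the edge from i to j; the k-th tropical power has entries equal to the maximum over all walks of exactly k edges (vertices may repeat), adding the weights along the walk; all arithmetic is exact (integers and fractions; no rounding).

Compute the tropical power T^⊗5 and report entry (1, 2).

T^⊗2:
  [-8, -12]
  [-9, -13]
T^⊗3:
  [-12, -16]
  [-13, -17]
T^⊗4:
  [-16, -20]
  [-17, -21]
T^⊗5:
  [-20, -24]
  [-21, -25]
Key observation: the optimum is the walk 1->1->1->1->1->2, with weight (-4) + (-4) + (-4) + (-4) + (-8) = -24.
Optimal value attained by: walk 1->1->1->1->1->2.
Answer: (T^⊗5)[1][2] = -24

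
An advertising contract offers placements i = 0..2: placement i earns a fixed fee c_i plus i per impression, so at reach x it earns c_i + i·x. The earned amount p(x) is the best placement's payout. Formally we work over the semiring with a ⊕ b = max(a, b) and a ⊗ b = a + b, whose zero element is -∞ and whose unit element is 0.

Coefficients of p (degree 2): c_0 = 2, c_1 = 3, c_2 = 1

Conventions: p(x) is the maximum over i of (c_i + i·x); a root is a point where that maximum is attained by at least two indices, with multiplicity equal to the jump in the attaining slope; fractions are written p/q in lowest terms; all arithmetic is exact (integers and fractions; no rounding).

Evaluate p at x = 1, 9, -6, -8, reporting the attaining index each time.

p(1) = max(2+0·1=2, 3+1·1=4, 1+2·1=3) = 4 (attained by i=1)
p(9) = max(2+0·9=2, 3+1·9=12, 1+2·9=19) = 19 (attained by i=2)
p(-6) = max(2+0·(-6)=2, 3+1·(-6)=-3, 1+2·(-6)=-11) = 2 (attained by i=0)
p(-8) = max(2+0·(-8)=2, 3+1·(-8)=-5, 1+2·(-8)=-15) = 2 (attained by i=0)
Answer: p(1) = 4; p(9) = 19; p(-6) = 2; p(-8) = 2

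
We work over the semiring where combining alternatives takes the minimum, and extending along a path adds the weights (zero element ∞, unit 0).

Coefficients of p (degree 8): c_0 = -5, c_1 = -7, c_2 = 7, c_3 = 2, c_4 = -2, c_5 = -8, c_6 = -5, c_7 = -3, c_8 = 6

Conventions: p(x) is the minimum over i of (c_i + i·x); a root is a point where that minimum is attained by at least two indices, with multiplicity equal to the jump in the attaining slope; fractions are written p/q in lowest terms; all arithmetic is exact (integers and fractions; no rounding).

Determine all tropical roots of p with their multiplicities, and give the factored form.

hull edge (i=0, c=-5) to (i=1, c=-7): slope -2, span 1
hull edge (i=1, c=-7) to (i=5, c=-8): slope -1/4, span 4
hull edge (i=5, c=-8) to (i=7, c=-3): slope 5/2, span 2
hull edge (i=7, c=-3) to (i=8, c=6): slope 9, span 1
Factored form: p(x) = 6 ⊗ (x ⊕ (-9)) ⊗ (x ⊕ (-5/2)) ⊗ (x ⊕ (-5/2)) ⊗ (x ⊕ 1/4) ⊗ (x ⊕ 1/4) ⊗ (x ⊕ 1/4) ⊗ (x ⊕ 1/4) ⊗ (x ⊕ 2)
Answer: roots = -9 (mult 1), -5/2 (mult 2), 1/4 (mult 4), 2 (mult 1)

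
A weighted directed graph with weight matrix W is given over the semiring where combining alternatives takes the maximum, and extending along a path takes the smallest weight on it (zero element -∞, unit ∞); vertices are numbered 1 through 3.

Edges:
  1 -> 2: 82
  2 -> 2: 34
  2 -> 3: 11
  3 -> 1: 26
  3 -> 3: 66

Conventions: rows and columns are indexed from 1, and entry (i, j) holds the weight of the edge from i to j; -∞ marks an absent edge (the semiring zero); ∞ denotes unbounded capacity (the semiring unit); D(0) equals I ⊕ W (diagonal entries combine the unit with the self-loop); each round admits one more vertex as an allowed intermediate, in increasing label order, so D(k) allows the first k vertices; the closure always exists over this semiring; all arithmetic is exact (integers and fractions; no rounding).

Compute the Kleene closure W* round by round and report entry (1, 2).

D(0):
  [∞, 82, -∞]
  [-∞, ∞, 11]
  [26, -∞, ∞]
D(1):
  [∞, 82, -∞]
  [-∞, ∞, 11]
  [26, 26, ∞]
D(2):
  [∞, 82, 11]
  [-∞, ∞, 11]
  [26, 26, ∞]
D(3):
  [∞, 82, 11]
  [11, ∞, 11]
  [26, 26, ∞]
Answer: W*[1][2] = 82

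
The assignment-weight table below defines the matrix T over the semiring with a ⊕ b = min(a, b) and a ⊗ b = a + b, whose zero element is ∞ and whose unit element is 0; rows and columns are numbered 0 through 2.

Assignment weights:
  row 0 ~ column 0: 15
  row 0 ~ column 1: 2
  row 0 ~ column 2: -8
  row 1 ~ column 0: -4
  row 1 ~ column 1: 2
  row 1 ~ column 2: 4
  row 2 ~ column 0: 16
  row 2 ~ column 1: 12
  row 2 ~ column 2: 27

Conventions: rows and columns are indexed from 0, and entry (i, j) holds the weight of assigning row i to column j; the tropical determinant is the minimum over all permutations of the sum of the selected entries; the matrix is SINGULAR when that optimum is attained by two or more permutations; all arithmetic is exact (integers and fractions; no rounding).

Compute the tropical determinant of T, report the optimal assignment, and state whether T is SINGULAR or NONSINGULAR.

σ = (0, 1, 2): 15 + 2 + 27 = 44
σ = (0, 2, 1): 15 + 4 + 12 = 31
σ = (1, 0, 2): 2 + (-4) + 27 = 25
σ = (1, 2, 0): 2 + 4 + 16 = 22
σ = (2, 0, 1): (-8) + (-4) + 12 = 0
σ = (2, 1, 0): (-8) + 2 + 16 = 10
Optimal value attained by: σ = (2, 0, 1).
Answer: det⊕(T) = 0; verdict: NONSINGULAR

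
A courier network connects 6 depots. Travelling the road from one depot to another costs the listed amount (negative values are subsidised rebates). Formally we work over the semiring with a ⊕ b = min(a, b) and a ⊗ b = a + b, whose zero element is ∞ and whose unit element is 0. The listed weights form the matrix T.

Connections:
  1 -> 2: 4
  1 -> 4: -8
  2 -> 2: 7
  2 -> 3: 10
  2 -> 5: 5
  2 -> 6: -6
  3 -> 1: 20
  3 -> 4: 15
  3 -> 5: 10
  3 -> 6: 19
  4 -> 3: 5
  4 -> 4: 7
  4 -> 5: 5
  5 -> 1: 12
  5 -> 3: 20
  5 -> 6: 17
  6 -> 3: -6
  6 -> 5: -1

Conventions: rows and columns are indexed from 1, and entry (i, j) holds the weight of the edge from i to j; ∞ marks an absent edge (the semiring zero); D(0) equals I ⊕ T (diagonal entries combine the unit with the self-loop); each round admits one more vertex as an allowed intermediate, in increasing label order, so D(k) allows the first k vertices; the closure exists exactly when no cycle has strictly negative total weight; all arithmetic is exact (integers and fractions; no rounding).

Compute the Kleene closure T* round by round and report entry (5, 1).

D(0):
  [0, 4, ∞, -8, ∞, ∞]
  [∞, 0, 10, ∞, 5, -6]
  [20, ∞, 0, 15, 10, 19]
  [∞, ∞, 5, 0, 5, ∞]
  [12, ∞, 20, ∞, 0, 17]
  [∞, ∞, -6, ∞, -1, 0]
D(1):
  [0, 4, ∞, -8, ∞, ∞]
  [∞, 0, 10, ∞, 5, -6]
  [20, 24, 0, 12, 10, 19]
  [∞, ∞, 5, 0, 5, ∞]
  [12, 16, 20, 4, 0, 17]
  [∞, ∞, -6, ∞, -1, 0]
D(2):
  [0, 4, 14, -8, 9, -2]
  [∞, 0, 10, ∞, 5, -6]
  [20, 24, 0, 12, 10, 18]
  [∞, ∞, 5, 0, 5, ∞]
  [12, 16, 20, 4, 0, 10]
  [∞, ∞, -6, ∞, -1, 0]
D(3):
  [0, 4, 14, -8, 9, -2]
  [30, 0, 10, 22, 5, -6]
  [20, 24, 0, 12, 10, 18]
  [25, 29, 5, 0, 5, 23]
  [12, 16, 20, 4, 0, 10]
  [14, 18, -6, 6, -1, 0]
D(4):
  [0, 4, -3, -8, -3, -2]
  [30, 0, 10, 22, 5, -6]
  [20, 24, 0, 12, 10, 18]
  [25, 29, 5, 0, 5, 23]
  [12, 16, 9, 4, 0, 10]
  [14, 18, -6, 6, -1, 0]
D(5):
  [0, 4, -3, -8, -3, -2]
  [17, 0, 10, 9, 5, -6]
  [20, 24, 0, 12, 10, 18]
  [17, 21, 5, 0, 5, 15]
  [12, 16, 9, 4, 0, 10]
  [11, 15, -6, 3, -1, 0]
D(6):
  [0, 4, -8, -8, -3, -2]
  [5, 0, -12, -3, -7, -6]
  [20, 24, 0, 12, 10, 18]
  [17, 21, 5, 0, 5, 15]
  [12, 16, 4, 4, 0, 10]
  [11, 15, -6, 3, -1, 0]
Answer: T*[5][1] = 12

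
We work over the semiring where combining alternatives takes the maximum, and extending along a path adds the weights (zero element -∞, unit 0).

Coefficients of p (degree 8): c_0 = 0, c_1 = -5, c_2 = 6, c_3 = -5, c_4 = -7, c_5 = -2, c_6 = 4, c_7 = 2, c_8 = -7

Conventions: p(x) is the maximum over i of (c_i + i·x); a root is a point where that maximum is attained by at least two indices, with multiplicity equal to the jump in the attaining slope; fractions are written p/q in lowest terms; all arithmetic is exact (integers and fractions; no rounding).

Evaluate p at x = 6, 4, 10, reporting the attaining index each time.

p(6) = max(0+0·6=0, -5+1·6=1, 6+2·6=18, -5+3·6=13, -7+4·6=17, -2+5·6=28, 4+6·6=40, 2+7·6=44, -7+8·6=41) = 44 (attained by i=7)
p(4) = max(0+0·4=0, -5+1·4=-1, 6+2·4=14, -5+3·4=7, -7+4·4=9, -2+5·4=18, 4+6·4=28, 2+7·4=30, -7+8·4=25) = 30 (attained by i=7)
p(10) = max(0+0·10=0, -5+1·10=5, 6+2·10=26, -5+3·10=25, -7+4·10=33, -2+5·10=48, 4+6·10=64, 2+7·10=72, -7+8·10=73) = 73 (attained by i=8)
Answer: p(6) = 44; p(4) = 30; p(10) = 73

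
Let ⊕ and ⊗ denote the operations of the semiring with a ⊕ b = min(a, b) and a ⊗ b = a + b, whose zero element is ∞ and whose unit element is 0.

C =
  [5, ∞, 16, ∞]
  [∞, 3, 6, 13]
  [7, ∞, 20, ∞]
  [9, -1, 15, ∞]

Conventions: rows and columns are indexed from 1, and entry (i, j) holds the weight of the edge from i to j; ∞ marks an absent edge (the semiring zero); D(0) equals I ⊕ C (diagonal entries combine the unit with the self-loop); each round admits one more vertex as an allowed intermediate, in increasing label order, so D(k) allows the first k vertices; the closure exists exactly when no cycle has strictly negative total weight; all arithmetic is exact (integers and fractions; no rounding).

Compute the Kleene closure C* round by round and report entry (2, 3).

D(0):
  [0, ∞, 16, ∞]
  [∞, 0, 6, 13]
  [7, ∞, 0, ∞]
  [9, -1, 15, 0]
D(1):
  [0, ∞, 16, ∞]
  [∞, 0, 6, 13]
  [7, ∞, 0, ∞]
  [9, -1, 15, 0]
D(2):
  [0, ∞, 16, ∞]
  [∞, 0, 6, 13]
  [7, ∞, 0, ∞]
  [9, -1, 5, 0]
D(3):
  [0, ∞, 16, ∞]
  [13, 0, 6, 13]
  [7, ∞, 0, ∞]
  [9, -1, 5, 0]
D(4):
  [0, ∞, 16, ∞]
  [13, 0, 6, 13]
  [7, ∞, 0, ∞]
  [9, -1, 5, 0]
Answer: C*[2][3] = 6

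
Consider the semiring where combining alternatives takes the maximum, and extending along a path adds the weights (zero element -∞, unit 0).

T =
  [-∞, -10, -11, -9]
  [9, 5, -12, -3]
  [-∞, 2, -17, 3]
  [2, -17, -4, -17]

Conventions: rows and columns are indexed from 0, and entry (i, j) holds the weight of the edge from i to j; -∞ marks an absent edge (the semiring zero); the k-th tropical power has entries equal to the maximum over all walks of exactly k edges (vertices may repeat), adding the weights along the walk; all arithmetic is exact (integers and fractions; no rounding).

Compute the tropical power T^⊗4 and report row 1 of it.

T^⊗2:
  [-1, -5, -13, -8]
  [14, 10, -2, 2]
  [11, 7, -1, -1]
  [-8, -2, -9, -1]
T^⊗3:
  [4, 0, -12, -8]
  [19, 15, 3, 7]
  [16, 12, 0, 4]
  [7, 3, -5, -5]
T^⊗4:
  [9, 5, -7, -3]
  [24, 20, 8, 12]
  [21, 17, 5, 9]
  [12, 8, -4, 0]
Answer: row 1 of T^⊗4 = [24, 20, 8, 12]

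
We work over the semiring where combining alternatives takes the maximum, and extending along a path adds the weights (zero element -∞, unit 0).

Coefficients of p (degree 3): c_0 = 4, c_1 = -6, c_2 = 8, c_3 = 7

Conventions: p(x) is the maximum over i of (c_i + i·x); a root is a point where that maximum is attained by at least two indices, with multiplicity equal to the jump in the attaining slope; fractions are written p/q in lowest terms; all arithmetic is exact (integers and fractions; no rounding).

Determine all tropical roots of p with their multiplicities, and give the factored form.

hull edge (i=0, c=4) to (i=2, c=8): slope 2, span 2
hull edge (i=2, c=8) to (i=3, c=7): slope -1, span 1
Factored form: p(x) = 7 ⊗ (x ⊕ (-2)) ⊗ (x ⊕ (-2)) ⊗ (x ⊕ 1)
Answer: roots = -2 (mult 2), 1 (mult 1)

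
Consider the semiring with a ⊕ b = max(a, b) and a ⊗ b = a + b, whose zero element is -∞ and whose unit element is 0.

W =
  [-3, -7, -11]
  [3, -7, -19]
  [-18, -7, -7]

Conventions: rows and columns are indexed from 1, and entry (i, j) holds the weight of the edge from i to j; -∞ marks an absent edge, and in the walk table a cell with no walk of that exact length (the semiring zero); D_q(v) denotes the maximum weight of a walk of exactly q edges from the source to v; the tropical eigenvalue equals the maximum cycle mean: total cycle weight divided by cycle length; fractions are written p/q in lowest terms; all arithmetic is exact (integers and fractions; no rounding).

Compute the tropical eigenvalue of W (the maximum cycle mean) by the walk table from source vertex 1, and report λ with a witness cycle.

q=0: [0, -∞, -∞]
q=1: [-3, -7, -11]
q=2: [-4, -10, -14]
q=3: [-7, -11, -15]
Optimal cycle mean attained by: cycle 1->2->1, total (-7) + 3, length 2.
Answer: λ = -2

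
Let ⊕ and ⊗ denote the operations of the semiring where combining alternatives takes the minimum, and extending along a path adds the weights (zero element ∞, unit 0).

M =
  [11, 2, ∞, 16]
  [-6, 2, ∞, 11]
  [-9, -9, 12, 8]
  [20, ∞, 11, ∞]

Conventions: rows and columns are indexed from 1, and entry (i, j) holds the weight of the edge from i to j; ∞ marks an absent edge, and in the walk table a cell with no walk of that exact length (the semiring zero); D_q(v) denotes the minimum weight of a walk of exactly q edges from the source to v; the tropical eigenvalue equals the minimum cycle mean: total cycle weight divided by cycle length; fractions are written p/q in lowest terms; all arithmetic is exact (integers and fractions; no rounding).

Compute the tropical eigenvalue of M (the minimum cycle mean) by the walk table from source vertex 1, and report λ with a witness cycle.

q=0: [0, ∞, ∞, ∞]
q=1: [11, 2, ∞, 16]
q=2: [-4, 4, 27, 13]
q=3: [-2, -2, 24, 12]
q=4: [-8, 0, 23, 9]
Optimal cycle mean attained by: cycle 1->2->1, total 2 + (-6), length 2.
Answer: λ = -2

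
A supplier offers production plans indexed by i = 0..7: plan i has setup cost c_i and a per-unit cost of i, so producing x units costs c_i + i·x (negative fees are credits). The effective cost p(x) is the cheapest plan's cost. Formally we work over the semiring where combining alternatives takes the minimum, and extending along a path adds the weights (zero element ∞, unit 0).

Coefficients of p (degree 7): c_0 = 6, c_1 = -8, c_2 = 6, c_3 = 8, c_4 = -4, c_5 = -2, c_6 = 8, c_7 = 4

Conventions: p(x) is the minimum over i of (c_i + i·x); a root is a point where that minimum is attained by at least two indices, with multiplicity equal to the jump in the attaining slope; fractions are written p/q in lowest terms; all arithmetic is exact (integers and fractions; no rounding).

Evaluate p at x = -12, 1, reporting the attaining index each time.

p(-12) = min(6+0·(-12)=6, -8+1·(-12)=-20, 6+2·(-12)=-18, 8+3·(-12)=-28, -4+4·(-12)=-52, -2+5·(-12)=-62, 8+6·(-12)=-64, 4+7·(-12)=-80) = -80 (attained by i=7)
p(1) = min(6+0·1=6, -8+1·1=-7, 6+2·1=8, 8+3·1=11, -4+4·1=0, -2+5·1=3, 8+6·1=14, 4+7·1=11) = -7 (attained by i=1)
Answer: p(-12) = -80; p(1) = -7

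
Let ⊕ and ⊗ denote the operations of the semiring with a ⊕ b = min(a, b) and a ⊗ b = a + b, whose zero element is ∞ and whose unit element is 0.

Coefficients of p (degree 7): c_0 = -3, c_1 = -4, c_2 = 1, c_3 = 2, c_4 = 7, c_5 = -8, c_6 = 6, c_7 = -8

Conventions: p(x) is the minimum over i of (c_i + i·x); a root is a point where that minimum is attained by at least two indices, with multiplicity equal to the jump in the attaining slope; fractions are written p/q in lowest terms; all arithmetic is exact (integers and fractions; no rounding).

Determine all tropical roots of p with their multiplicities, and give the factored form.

hull edge (i=0, c=-3) to (i=5, c=-8): slope -1, span 5
hull edge (i=5, c=-8) to (i=7, c=-8): slope 0, span 2
Factored form: p(x) = -8 ⊗ (x ⊕ 0) ⊗ (x ⊕ 0) ⊗ (x ⊕ 1) ⊗ (x ⊕ 1) ⊗ (x ⊕ 1) ⊗ (x ⊕ 1) ⊗ (x ⊕ 1)
Answer: roots = 0 (mult 2), 1 (mult 5)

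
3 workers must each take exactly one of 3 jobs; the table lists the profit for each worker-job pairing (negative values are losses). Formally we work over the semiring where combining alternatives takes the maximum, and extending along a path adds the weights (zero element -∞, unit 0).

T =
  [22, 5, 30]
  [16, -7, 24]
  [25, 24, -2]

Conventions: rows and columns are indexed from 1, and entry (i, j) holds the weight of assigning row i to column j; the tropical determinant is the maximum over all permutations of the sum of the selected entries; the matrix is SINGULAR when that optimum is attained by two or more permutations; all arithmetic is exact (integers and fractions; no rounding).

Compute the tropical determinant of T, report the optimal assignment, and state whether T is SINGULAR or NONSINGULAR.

σ = (1, 2, 3): 22 + (-7) + (-2) = 13
σ = (1, 3, 2): 22 + 24 + 24 = 70
σ = (2, 1, 3): 5 + 16 + (-2) = 19
σ = (2, 3, 1): 5 + 24 + 25 = 54
σ = (3, 1, 2): 30 + 16 + 24 = 70
σ = (3, 2, 1): 30 + (-7) + 25 = 48
Optimal value attained by: σ = (1, 3, 2).
Answer: det⊕(T) = 70; verdict: SINGULAR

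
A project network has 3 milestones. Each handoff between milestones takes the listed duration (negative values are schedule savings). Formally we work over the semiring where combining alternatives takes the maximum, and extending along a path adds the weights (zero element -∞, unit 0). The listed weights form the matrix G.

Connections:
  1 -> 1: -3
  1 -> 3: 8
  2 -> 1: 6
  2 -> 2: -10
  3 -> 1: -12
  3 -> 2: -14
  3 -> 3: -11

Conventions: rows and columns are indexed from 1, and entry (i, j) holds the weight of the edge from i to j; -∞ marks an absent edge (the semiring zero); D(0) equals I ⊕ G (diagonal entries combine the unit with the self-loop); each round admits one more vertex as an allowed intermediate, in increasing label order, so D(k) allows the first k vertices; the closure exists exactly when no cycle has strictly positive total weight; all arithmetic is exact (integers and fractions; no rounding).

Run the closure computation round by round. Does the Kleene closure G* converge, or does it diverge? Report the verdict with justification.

D(0):
  [0, -∞, 8]
  [6, 0, -∞]
  [-12, -14, 0]
D(1):
  [0, -∞, 8]
  [6, 0, 14]
  [-12, -14, 0]
D(2):
  [0, -∞, 8]
  [6, 0, 14]
  [-8, -14, 0]
D(3):
  [0, -6, 8]
  [6, 0, 14]
  [-8, -14, 0]
Key observation: every diagonal entry stays at the unit through all rounds, so no improving cycle exists.
Answer: CONVERGES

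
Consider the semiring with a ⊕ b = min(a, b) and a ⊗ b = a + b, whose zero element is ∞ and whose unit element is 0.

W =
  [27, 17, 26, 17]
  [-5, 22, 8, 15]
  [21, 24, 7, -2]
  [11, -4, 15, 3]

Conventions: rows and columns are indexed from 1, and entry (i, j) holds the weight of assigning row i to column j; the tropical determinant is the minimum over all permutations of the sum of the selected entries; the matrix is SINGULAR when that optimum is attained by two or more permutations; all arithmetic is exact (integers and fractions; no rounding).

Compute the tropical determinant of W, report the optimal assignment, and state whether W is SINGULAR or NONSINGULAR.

σ = (1, 2, 3, 4): 27 + 22 + 7 + 3 = 59
σ = (1, 2, 4, 3): 27 + 22 + (-2) + 15 = 62
σ = (1, 3, 2, 4): 27 + 8 + 24 + 3 = 62
σ = (1, 3, 4, 2): 27 + 8 + (-2) + (-4) = 29
σ = (1, 4, 2, 3): 27 + 15 + 24 + 15 = 81
σ = (1, 4, 3, 2): 27 + 15 + 7 + (-4) = 45
σ = (2, 1, 3, 4): 17 + (-5) + 7 + 3 = 22
σ = (2, 1, 4, 3): 17 + (-5) + (-2) + 15 = 25
σ = (2, 3, 1, 4): 17 + 8 + 21 + 3 = 49
σ = (2, 3, 4, 1): 17 + 8 + (-2) + 11 = 34
σ = (2, 4, 1, 3): 17 + 15 + 21 + 15 = 68
σ = (2, 4, 3, 1): 17 + 15 + 7 + 11 = 50
σ = (3, 1, 2, 4): 26 + (-5) + 24 + 3 = 48
σ = (3, 1, 4, 2): 26 + (-5) + (-2) + (-4) = 15
σ = (3, 2, 1, 4): 26 + 22 + 21 + 3 = 72
σ = (3, 2, 4, 1): 26 + 22 + (-2) + 11 = 57
σ = (3, 4, 1, 2): 26 + 15 + 21 + (-4) = 58
σ = (3, 4, 2, 1): 26 + 15 + 24 + 11 = 76
σ = (4, 1, 2, 3): 17 + (-5) + 24 + 15 = 51
σ = (4, 1, 3, 2): 17 + (-5) + 7 + (-4) = 15
σ = (4, 2, 1, 3): 17 + 22 + 21 + 15 = 75
σ = (4, 2, 3, 1): 17 + 22 + 7 + 11 = 57
σ = (4, 3, 1, 2): 17 + 8 + 21 + (-4) = 42
σ = (4, 3, 2, 1): 17 + 8 + 24 + 11 = 60
Optimal value attained by: σ = (3, 1, 4, 2).
Answer: det⊕(W) = 15; verdict: SINGULAR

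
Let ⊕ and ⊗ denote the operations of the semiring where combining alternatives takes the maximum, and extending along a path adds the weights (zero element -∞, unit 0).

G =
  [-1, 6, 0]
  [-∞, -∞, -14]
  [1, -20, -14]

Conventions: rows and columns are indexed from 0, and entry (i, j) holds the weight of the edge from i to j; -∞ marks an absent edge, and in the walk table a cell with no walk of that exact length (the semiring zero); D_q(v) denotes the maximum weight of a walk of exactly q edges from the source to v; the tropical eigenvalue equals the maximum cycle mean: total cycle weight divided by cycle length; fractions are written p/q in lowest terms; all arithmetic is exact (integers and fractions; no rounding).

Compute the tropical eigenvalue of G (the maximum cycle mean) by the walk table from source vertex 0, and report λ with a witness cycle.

q=0: [0, -∞, -∞]
q=1: [-1, 6, 0]
q=2: [1, 5, -1]
q=3: [0, 7, 1]
Optimal cycle mean attained by: cycle 0->2->0, total 0 + 1, length 2.
Answer: λ = 1/2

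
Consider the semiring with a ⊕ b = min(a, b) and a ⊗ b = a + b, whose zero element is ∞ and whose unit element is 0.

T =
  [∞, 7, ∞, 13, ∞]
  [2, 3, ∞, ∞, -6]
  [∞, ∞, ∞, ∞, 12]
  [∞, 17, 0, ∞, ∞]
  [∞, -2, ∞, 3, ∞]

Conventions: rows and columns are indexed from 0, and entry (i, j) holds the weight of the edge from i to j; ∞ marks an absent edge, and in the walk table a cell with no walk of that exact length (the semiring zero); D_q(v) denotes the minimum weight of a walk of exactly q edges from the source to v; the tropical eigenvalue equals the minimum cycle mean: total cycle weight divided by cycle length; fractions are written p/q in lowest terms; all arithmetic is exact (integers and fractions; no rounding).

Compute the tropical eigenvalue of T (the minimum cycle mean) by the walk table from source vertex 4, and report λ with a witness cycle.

q=0: [∞, ∞, ∞, ∞, 0]
q=1: [∞, -2, ∞, 3, ∞]
q=2: [0, 1, 3, ∞, -8]
q=3: [3, -10, ∞, -5, -5]
q=4: [-8, -7, -5, -2, -16]
q=5: [-5, -18, -2, -13, -13]
Optimal cycle mean attained by: cycle 1->4->1, total (-6) + (-2), length 2.
Answer: λ = -4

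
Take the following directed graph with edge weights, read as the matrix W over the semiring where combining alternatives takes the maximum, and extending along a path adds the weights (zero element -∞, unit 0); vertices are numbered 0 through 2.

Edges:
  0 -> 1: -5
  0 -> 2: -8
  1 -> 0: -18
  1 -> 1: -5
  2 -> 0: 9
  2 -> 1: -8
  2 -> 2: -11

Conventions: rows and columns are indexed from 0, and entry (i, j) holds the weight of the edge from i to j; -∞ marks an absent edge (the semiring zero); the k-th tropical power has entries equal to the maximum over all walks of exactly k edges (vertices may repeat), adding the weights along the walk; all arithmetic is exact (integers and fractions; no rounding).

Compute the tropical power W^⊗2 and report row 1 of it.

W^⊗2:
  [1, -10, -19]
  [-23, -10, -26]
  [-2, 4, 1]
Answer: row 1 of W^⊗2 = [-23, -10, -26]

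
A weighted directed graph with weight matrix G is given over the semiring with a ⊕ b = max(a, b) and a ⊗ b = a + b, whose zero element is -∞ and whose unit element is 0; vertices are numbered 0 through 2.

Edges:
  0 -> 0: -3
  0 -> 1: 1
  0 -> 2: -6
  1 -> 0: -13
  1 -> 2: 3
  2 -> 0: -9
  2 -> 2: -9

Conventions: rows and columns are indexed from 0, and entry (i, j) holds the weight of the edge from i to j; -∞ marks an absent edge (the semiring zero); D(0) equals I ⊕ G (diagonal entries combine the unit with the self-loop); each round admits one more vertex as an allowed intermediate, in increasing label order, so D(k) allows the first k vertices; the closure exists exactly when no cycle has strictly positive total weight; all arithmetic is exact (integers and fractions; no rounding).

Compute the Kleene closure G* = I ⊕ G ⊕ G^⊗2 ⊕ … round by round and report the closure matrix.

D(0):
  [0, 1, -6]
  [-13, 0, 3]
  [-9, -∞, 0]
D(1):
  [0, 1, -6]
  [-13, 0, 3]
  [-9, -8, 0]
D(2):
  [0, 1, 4]
  [-13, 0, 3]
  [-9, -8, 0]
D(3):
  [0, 1, 4]
  [-6, 0, 3]
  [-9, -8, 0]
Answer: G* = [[0, 1, 4], [-6, 0, 3], [-9, -8, 0]]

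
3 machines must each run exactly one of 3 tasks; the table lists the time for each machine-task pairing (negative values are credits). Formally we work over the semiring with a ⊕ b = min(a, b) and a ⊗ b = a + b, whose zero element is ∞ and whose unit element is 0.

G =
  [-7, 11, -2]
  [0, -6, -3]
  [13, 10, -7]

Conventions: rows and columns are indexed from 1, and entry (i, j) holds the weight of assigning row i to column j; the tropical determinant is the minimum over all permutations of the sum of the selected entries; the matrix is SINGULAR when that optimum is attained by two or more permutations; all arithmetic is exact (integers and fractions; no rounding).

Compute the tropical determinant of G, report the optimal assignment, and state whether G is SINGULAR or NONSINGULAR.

σ = (1, 2, 3): (-7) + (-6) + (-7) = -20
σ = (1, 3, 2): (-7) + (-3) + 10 = 0
σ = (2, 1, 3): 11 + 0 + (-7) = 4
σ = (2, 3, 1): 11 + (-3) + 13 = 21
σ = (3, 1, 2): (-2) + 0 + 10 = 8
σ = (3, 2, 1): (-2) + (-6) + 13 = 5
Optimal value attained by: σ = (1, 2, 3).
Answer: det⊕(G) = -20; verdict: NONSINGULAR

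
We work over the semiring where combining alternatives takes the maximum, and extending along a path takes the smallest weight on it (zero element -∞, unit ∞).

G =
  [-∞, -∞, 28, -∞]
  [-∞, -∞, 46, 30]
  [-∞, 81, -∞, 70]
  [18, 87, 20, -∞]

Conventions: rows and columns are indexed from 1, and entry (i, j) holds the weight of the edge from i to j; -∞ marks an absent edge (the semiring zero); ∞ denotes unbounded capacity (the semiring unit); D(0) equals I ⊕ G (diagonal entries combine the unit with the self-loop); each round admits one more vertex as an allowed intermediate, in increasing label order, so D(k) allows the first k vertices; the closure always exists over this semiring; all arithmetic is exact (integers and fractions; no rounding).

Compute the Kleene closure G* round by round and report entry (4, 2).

D(0):
  [∞, -∞, 28, -∞]
  [-∞, ∞, 46, 30]
  [-∞, 81, ∞, 70]
  [18, 87, 20, ∞]
D(1):
  [∞, -∞, 28, -∞]
  [-∞, ∞, 46, 30]
  [-∞, 81, ∞, 70]
  [18, 87, 20, ∞]
D(2):
  [∞, -∞, 28, -∞]
  [-∞, ∞, 46, 30]
  [-∞, 81, ∞, 70]
  [18, 87, 46, ∞]
D(3):
  [∞, 28, 28, 28]
  [-∞, ∞, 46, 46]
  [-∞, 81, ∞, 70]
  [18, 87, 46, ∞]
D(4):
  [∞, 28, 28, 28]
  [18, ∞, 46, 46]
  [18, 81, ∞, 70]
  [18, 87, 46, ∞]
Answer: G*[4][2] = 87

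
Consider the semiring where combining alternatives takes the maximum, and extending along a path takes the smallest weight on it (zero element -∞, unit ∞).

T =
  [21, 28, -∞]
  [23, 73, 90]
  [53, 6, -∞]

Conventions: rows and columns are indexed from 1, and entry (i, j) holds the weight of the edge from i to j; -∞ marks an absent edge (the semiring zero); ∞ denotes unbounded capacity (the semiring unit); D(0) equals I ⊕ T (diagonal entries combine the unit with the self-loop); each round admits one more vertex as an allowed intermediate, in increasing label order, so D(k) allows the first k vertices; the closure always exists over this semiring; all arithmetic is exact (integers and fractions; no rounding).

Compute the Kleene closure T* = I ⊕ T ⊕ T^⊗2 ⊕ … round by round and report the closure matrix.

D(0):
  [∞, 28, -∞]
  [23, ∞, 90]
  [53, 6, ∞]
D(1):
  [∞, 28, -∞]
  [23, ∞, 90]
  [53, 28, ∞]
D(2):
  [∞, 28, 28]
  [23, ∞, 90]
  [53, 28, ∞]
D(3):
  [∞, 28, 28]
  [53, ∞, 90]
  [53, 28, ∞]
Answer: T* = [[∞, 28, 28], [53, ∞, 90], [53, 28, ∞]]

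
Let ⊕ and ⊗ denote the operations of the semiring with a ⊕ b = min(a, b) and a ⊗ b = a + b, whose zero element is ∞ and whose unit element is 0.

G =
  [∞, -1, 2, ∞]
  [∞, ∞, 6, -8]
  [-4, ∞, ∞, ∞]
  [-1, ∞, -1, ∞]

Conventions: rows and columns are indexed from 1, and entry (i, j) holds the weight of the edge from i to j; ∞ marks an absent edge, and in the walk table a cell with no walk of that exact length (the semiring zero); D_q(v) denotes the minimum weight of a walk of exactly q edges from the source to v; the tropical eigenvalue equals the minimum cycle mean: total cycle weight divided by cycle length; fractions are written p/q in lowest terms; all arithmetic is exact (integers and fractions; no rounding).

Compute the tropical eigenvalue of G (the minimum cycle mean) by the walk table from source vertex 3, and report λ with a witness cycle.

q=0: [∞, ∞, 0, ∞]
q=1: [-4, ∞, ∞, ∞]
q=2: [∞, -5, -2, ∞]
q=3: [-6, ∞, 1, -13]
q=4: [-14, -7, -14, ∞]
Optimal cycle mean attained by: cycle 1->2->4->3->1, total (-1) + (-8) + (-1) + (-4), length 4.
Answer: λ = -7/2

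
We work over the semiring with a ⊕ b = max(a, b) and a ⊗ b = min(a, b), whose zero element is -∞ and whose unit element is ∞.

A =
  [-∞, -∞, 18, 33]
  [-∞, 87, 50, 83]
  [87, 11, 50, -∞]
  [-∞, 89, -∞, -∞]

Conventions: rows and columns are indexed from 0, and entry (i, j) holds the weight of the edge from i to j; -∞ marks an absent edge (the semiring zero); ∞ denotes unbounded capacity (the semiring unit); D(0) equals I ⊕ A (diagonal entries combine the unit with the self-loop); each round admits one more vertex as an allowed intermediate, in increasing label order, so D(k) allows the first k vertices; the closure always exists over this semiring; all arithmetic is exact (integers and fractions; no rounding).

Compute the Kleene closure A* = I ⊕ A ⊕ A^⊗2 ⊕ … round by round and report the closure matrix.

D(0):
  [∞, -∞, 18, 33]
  [-∞, ∞, 50, 83]
  [87, 11, ∞, -∞]
  [-∞, 89, -∞, ∞]
D(1):
  [∞, -∞, 18, 33]
  [-∞, ∞, 50, 83]
  [87, 11, ∞, 33]
  [-∞, 89, -∞, ∞]
D(2):
  [∞, -∞, 18, 33]
  [-∞, ∞, 50, 83]
  [87, 11, ∞, 33]
  [-∞, 89, 50, ∞]
D(3):
  [∞, 11, 18, 33]
  [50, ∞, 50, 83]
  [87, 11, ∞, 33]
  [50, 89, 50, ∞]
D(4):
  [∞, 33, 33, 33]
  [50, ∞, 50, 83]
  [87, 33, ∞, 33]
  [50, 89, 50, ∞]
Answer: A* = [[∞, 33, 33, 33], [50, ∞, 50, 83], [87, 33, ∞, 33], [50, 89, 50, ∞]]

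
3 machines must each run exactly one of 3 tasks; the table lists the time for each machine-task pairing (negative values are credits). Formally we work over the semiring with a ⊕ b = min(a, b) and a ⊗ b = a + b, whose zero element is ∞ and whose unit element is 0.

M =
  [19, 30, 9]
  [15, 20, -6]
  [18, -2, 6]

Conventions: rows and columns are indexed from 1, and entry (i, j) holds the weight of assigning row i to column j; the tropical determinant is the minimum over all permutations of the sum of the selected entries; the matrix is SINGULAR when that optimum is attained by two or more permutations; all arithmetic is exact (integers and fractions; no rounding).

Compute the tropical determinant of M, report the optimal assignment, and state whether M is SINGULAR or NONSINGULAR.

σ = (1, 2, 3): 19 + 20 + 6 = 45
σ = (1, 3, 2): 19 + (-6) + (-2) = 11
σ = (2, 1, 3): 30 + 15 + 6 = 51
σ = (2, 3, 1): 30 + (-6) + 18 = 42
σ = (3, 1, 2): 9 + 15 + (-2) = 22
σ = (3, 2, 1): 9 + 20 + 18 = 47
Optimal value attained by: σ = (1, 3, 2).
Answer: det⊕(M) = 11; verdict: NONSINGULAR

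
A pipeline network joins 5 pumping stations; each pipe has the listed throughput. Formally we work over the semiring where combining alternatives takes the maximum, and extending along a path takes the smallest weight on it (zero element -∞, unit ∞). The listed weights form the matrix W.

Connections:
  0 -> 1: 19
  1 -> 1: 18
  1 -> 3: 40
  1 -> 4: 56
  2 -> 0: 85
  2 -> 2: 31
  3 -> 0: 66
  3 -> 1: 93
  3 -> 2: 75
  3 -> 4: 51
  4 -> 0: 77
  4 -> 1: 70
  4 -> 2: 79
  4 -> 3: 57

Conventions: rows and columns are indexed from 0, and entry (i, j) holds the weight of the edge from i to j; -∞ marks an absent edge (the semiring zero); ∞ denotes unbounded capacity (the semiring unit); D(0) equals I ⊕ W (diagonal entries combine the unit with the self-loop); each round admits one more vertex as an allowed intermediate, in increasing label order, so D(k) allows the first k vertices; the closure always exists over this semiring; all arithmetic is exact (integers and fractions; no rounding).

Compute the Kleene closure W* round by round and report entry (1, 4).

D(0):
  [∞, 19, -∞, -∞, -∞]
  [-∞, ∞, -∞, 40, 56]
  [85, -∞, ∞, -∞, -∞]
  [66, 93, 75, ∞, 51]
  [77, 70, 79, 57, ∞]
D(1):
  [∞, 19, -∞, -∞, -∞]
  [-∞, ∞, -∞, 40, 56]
  [85, 19, ∞, -∞, -∞]
  [66, 93, 75, ∞, 51]
  [77, 70, 79, 57, ∞]
D(2):
  [∞, 19, -∞, 19, 19]
  [-∞, ∞, -∞, 40, 56]
  [85, 19, ∞, 19, 19]
  [66, 93, 75, ∞, 56]
  [77, 70, 79, 57, ∞]
D(3):
  [∞, 19, -∞, 19, 19]
  [-∞, ∞, -∞, 40, 56]
  [85, 19, ∞, 19, 19]
  [75, 93, 75, ∞, 56]
  [79, 70, 79, 57, ∞]
D(4):
  [∞, 19, 19, 19, 19]
  [40, ∞, 40, 40, 56]
  [85, 19, ∞, 19, 19]
  [75, 93, 75, ∞, 56]
  [79, 70, 79, 57, ∞]
D(5):
  [∞, 19, 19, 19, 19]
  [56, ∞, 56, 56, 56]
  [85, 19, ∞, 19, 19]
  [75, 93, 75, ∞, 56]
  [79, 70, 79, 57, ∞]
Answer: W*[1][4] = 56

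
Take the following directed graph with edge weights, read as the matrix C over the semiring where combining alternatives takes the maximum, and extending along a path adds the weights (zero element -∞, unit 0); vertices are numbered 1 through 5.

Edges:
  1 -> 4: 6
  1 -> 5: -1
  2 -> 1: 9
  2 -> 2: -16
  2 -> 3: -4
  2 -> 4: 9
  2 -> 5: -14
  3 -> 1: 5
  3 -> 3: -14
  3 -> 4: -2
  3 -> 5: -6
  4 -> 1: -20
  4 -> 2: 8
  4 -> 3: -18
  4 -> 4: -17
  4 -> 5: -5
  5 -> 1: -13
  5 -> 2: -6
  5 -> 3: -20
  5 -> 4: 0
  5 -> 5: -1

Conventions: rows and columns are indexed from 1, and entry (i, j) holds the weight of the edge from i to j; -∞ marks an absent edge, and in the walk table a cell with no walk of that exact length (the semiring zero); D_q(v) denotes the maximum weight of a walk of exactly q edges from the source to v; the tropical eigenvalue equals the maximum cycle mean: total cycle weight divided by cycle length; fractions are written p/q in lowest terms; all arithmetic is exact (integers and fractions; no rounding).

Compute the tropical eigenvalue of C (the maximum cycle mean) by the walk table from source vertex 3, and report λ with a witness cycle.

q=0: [-∞, -∞, 0, -∞, -∞]
q=1: [5, -∞, -14, -2, -6]
q=2: [-9, 6, -20, 11, 4]
q=3: [15, 19, 2, 15, 6]
q=4: [28, 23, 15, 28, 14]
q=5: [32, 36, 19, 34, 27]
Optimal cycle mean attained by: cycle 2->4->2, total 9 + 8, length 2.
Answer: λ = 17/2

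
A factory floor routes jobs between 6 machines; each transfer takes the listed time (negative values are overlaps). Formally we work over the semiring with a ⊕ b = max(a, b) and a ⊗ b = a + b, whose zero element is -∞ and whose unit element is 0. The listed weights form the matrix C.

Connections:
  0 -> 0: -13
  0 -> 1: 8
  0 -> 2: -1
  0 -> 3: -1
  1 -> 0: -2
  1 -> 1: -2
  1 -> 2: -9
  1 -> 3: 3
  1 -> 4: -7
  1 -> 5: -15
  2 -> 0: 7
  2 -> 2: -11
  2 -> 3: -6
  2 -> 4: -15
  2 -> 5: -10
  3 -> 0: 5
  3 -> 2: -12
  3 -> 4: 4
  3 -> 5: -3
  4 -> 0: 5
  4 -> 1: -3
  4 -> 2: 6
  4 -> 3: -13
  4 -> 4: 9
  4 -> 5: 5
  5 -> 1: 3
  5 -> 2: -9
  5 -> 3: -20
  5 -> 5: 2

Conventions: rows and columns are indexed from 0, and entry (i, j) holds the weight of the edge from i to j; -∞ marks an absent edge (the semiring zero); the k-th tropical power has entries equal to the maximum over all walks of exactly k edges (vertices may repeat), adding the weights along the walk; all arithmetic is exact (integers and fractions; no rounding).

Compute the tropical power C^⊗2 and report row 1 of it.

C^⊗2:
  [6, 6, -1, 11, 3, -4]
  [8, 6, -1, 1, 7, 0]
  [-1, 15, 6, 6, -2, -8]
  [9, 13, 10, 4, 13, 9]
  [14, 13, 15, 4, 18, 14]
  [1, 5, -6, 6, -4, 4]
Answer: row 1 of C^⊗2 = [8, 6, -1, 1, 7, 0]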